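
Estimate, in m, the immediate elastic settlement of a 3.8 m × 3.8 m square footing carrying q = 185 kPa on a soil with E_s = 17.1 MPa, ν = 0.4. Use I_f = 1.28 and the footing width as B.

S_e ≈ 0.0442 m

Immediate (elastic) settlement: S_e = q·B·(1−ν²)/E_s · I_f.
E_s = 17.1 MPa = 17100 kPa.
S_e = 185 × 3.8 × (1 − 0.4²) / 17100 × 1.28
    = 185 × 3.8 × 0.84 / 17100 × 1.28
    = 0.0442 m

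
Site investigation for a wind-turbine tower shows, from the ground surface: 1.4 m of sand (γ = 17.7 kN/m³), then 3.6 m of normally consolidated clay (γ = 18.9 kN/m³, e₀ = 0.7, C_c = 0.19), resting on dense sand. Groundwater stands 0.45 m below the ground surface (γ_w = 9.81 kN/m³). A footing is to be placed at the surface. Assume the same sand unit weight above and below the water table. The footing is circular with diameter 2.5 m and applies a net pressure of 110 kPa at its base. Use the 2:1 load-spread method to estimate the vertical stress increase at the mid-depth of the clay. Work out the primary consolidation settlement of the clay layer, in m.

Mid-depth of clay below the ground surface: z = 1.4 + 3.6/2 = 3.2 m.
Total vertical stress at mid-clay: σ_v = 17.7×1.4 + 18.9×1.8 = 58.8 kPa.
Pore pressure: u = 9.81×(3.2 − 0.45) = 26.978 kPa.
Initial effective stress: σ'_0 = σ_v − u = 58.8 − 26.978 = 31.822 kPa.
Stress increase at mid-clay by the 2:1 spreading method:
Δσ ≈ qD²/(D+z)² = 110×2.5²/(2.5+3.2)² = 21.16 kPa
Final effective stress: σ'_f = σ'_0 + Δσ = 31.822 + 21.16 = 52.982 kPa.
Normally consolidated clay, so the full stress increment lies on the virgin compression line:
S_c = C_c·H/(1+e₀)·log₁₀(σ'_f/σ'_0) = 0.19×3.6/(1+0.7)×log₁₀(52.982/31.822)
    = 0.40235 × 0.2214 = 0.08908 m

S_c ≈ 0.0891 m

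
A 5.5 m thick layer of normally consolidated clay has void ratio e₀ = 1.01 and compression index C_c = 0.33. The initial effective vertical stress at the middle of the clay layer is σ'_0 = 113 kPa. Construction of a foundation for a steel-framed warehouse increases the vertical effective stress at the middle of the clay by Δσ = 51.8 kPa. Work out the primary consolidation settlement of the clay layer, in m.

S_c ≈ 0.148 m

Final effective stress: σ'_f = σ'_0 + Δσ = 113 + 51.8 = 164.8 kPa.
Normally consolidated clay, so the full stress increment lies on the virgin compression line:
S_c = C_c·H/(1+e₀)·log₁₀(σ'_f/σ'_0) = 0.33×5.5/(1+1.01)×log₁₀(164.8/113)
    = 0.90299 × 0.16388 = 0.148 m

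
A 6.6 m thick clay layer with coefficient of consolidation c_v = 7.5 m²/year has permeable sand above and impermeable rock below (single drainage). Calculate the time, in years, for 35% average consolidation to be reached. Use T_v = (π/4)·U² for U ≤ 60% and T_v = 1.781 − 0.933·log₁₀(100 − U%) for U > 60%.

t ≈ 0.559 years

Drainage path length: H_d = H = 6.6 m (single drainage).
U ≤ 60%: T_v = (π/4)·U² = (π/4)×0.35² = 0.096211.
t = T_v·H_d²/c_v = 0.096211×6.6²/7.5 = 0.5588 years.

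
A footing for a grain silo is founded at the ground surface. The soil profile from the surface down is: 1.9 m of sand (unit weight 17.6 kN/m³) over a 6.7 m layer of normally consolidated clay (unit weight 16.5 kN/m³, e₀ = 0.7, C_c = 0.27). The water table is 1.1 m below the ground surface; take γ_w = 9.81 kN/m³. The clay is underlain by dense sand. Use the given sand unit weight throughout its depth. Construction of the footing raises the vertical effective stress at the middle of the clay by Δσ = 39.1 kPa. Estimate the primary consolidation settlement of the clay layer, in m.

S_c ≈ 0.275 m

Mid-depth of clay below the ground surface: z = 1.9 + 6.7/2 = 5.25 m.
Total vertical stress at mid-clay: σ_v = 17.6×1.9 + 16.5×3.35 = 88.715 kPa.
Pore pressure: u = 9.81×(5.25 − 1.1) = 40.712 kPa.
Initial effective stress: σ'_0 = σ_v − u = 88.715 − 40.712 = 48.003 kPa.
Final effective stress: σ'_f = σ'_0 + Δσ = 48.003 + 39.1 = 87.103 kPa.
Normally consolidated clay, so the full stress increment lies on the virgin compression line:
S_c = C_c·H/(1+e₀)·log₁₀(σ'_f/σ'_0) = 0.27×6.7/(1+0.7)×log₁₀(87.103/48.003)
    = 1.0641 × 0.25876 = 0.2753 m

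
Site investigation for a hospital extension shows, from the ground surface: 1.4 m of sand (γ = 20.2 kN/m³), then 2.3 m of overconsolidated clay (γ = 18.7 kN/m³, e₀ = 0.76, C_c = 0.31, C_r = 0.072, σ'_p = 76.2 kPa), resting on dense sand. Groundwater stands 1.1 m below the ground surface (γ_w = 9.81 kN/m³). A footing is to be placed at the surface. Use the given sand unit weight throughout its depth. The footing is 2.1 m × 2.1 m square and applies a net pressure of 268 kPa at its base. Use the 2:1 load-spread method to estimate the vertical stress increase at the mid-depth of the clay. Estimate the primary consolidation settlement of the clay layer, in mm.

Mid-depth of clay below the ground surface: z = 1.4 + 2.3/2 = 2.55 m.
Total vertical stress at mid-clay: σ_v = 20.2×1.4 + 18.7×1.15 = 49.785 kPa.
Pore pressure: u = 9.81×(2.55 − 1.1) = 14.225 kPa.
Initial effective stress: σ'_0 = σ_v − u = 49.785 − 14.225 = 35.56 kPa.
Stress increase at mid-clay by the 2:1 spreading method:
Δσ = qBL/((B+z)(L+z)) = 268×2.1×2.1/((2.1+2.55)(2.1+2.55)) = 54.66 kPa
Final effective stress: σ'_f = 35.56 + 54.66 = 90.22 kPa.
σ'_f = 90.22 > σ'_p = 76.2 kPa, so the stress path crosses the preconsolidation pressure — recompression up to σ'_p, then virgin compression beyond:
S_c = H/(1+e₀)·[C_r·log₁₀(σ'_p/σ'_0) + C_c·log₁₀(σ'_f/σ'_p)]
    = 2.3/1.76 × [0.072×log₁₀(76.2/35.56) + 0.31×log₁₀(90.22/76.2)]
    = 1.3068 × [0.023832 + 0.022738] = 0.06086 m

S_c ≈ 60.9 mm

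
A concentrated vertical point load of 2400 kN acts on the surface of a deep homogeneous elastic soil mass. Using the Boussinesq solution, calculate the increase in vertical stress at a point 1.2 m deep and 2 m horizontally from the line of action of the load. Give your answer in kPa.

Δσ_z ≈ 28.7 kPa

Boussinesq vertical stress below a point load on an elastic half-space:
Δσ_z = 3P/(2πz²) · [1 + (r/z)²]^(−5/2)
r/z = 2/1.2 = 1.6667; [1+(r/z)²]^(−5/2) = 0.03605.
Δσ_z = 3×2400/(2π×1.2²) × 0.03605 = 795.77 × 0.03605 = 28.69 kPa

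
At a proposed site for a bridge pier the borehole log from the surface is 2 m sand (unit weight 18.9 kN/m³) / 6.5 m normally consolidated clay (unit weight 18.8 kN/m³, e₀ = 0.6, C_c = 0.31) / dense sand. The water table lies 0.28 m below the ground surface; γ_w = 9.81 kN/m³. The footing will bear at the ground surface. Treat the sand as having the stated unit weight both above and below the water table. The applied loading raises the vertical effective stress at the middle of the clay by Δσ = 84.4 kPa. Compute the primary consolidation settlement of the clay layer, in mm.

Mid-depth of clay below the ground surface: z = 2 + 6.5/2 = 5.25 m.
Total vertical stress at mid-clay: σ_v = 18.9×2 + 18.8×3.25 = 98.9 kPa.
Pore pressure: u = 9.81×(5.25 − 0.28) = 48.756 kPa.
Initial effective stress: σ'_0 = σ_v − u = 98.9 − 48.756 = 50.144 kPa.
Final effective stress: σ'_f = σ'_0 + Δσ = 50.144 + 84.4 = 134.54 kPa.
Normally consolidated clay, so the full stress increment lies on the virgin compression line:
S_c = C_c·H/(1+e₀)·log₁₀(σ'_f/σ'_0) = 0.31×6.5/(1+0.6)×log₁₀(134.54/50.144)
    = 1.2594 × 0.42863 = 0.5398 m

S_c ≈ 540 mm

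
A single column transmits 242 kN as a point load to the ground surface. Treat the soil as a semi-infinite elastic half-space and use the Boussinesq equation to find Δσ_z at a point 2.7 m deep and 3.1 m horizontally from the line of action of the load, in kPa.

Boussinesq vertical stress below a point load on an elastic half-space:
Δσ_z = 3P/(2πz²) · [1 + (r/z)²]^(−5/2)
r/z = 3.1/2.7 = 1.1481; [1+(r/z)²]^(−5/2) = 0.12221.
Δσ_z = 3×242/(2π×2.7²) × 0.12221 = 15.85 × 0.12221 = 1.937 kPa

Δσ_z ≈ 1.94 kPa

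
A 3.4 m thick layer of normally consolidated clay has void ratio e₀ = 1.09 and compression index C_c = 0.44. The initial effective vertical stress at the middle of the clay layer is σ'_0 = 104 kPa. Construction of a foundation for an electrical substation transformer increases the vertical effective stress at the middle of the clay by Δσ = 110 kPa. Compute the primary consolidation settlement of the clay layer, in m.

S_c ≈ 0.224 m

Final effective stress: σ'_f = σ'_0 + Δσ = 104 + 110 = 214 kPa.
Normally consolidated clay, so the full stress increment lies on the virgin compression line:
S_c = C_c·H/(1+e₀)·log₁₀(σ'_f/σ'_0) = 0.44×3.4/(1+1.09)×log₁₀(214/104)
    = 0.71579 × 0.31338 = 0.2243 m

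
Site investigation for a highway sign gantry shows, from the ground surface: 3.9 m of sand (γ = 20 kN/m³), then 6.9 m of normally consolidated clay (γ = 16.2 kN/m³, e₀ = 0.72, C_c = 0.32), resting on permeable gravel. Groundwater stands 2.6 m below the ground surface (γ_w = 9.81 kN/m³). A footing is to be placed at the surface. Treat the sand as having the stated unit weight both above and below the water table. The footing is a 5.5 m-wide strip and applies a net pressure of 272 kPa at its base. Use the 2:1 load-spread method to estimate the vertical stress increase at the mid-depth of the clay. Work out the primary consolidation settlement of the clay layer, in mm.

S_c ≈ 472 mm

Mid-depth of clay below the ground surface: z = 3.9 + 6.9/2 = 7.35 m.
Total vertical stress at mid-clay: σ_v = 20×3.9 + 16.2×3.45 = 133.89 kPa.
Pore pressure: u = 9.81×(7.35 − 2.6) = 46.598 kPa.
Initial effective stress: σ'_0 = σ_v − u = 133.89 − 46.598 = 87.292 kPa.
Stress increase at mid-clay by the 2:1 spreading method:
Δσ = qB/(B+z) = 272×5.5/(5.5+7.35) = 116.42 kPa
Final effective stress: σ'_f = σ'_0 + Δσ = 87.292 + 116.42 = 203.71 kPa.
Normally consolidated clay, so the full stress increment lies on the virgin compression line:
S_c = C_c·H/(1+e₀)·log₁₀(σ'_f/σ'_0) = 0.32×6.9/(1+0.72)×log₁₀(203.71/87.292)
    = 1.2837 × 0.36804 = 0.4725 m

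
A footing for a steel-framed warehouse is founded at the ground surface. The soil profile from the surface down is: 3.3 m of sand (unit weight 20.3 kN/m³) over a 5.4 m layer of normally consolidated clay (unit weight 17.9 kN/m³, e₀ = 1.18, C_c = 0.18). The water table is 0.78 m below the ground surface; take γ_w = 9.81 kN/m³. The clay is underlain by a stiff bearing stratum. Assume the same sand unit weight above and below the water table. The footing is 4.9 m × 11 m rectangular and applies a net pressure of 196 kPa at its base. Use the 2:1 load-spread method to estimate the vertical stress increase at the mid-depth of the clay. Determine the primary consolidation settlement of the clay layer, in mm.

Mid-depth of clay below the ground surface: z = 3.3 + 5.4/2 = 6 m.
Total vertical stress at mid-clay: σ_v = 20.3×3.3 + 17.9×2.7 = 115.32 kPa.
Pore pressure: u = 9.81×(6 − 0.78) = 51.208 kPa.
Initial effective stress: σ'_0 = σ_v − u = 115.32 − 51.208 = 64.112 kPa.
Stress increase at mid-clay by the 2:1 spreading method:
Δσ = qBL/((B+z)(L+z)) = 196×4.9×11/((4.9+6)(11+6)) = 57.012 kPa
Final effective stress: σ'_f = σ'_0 + Δσ = 64.112 + 57.012 = 121.12 kPa.
Normally consolidated clay, so the full stress increment lies on the virgin compression line:
S_c = C_c·H/(1+e₀)·log₁₀(σ'_f/σ'_0) = 0.18×5.4/(1+1.18)×log₁₀(121.12/64.112)
    = 0.44587 × 0.27628 = 0.1232 m

S_c ≈ 123 mm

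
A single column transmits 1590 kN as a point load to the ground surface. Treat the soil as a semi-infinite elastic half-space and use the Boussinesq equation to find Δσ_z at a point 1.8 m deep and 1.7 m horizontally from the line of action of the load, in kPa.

Boussinesq vertical stress below a point load on an elastic half-space:
Δσ_z = 3P/(2πz²) · [1 + (r/z)²]^(−5/2)
r/z = 1.7/1.8 = 0.94444; [1+(r/z)²]^(−5/2) = 0.2031.
Δσ_z = 3×1590/(2π×1.8²) × 0.2031 = 234.31 × 0.2031 = 47.59 kPa

Δσ_z ≈ 47.6 kPa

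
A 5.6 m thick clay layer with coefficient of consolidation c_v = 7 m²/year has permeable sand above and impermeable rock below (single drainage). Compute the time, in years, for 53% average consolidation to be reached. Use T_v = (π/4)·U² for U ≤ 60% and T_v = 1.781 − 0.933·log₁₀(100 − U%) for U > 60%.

Drainage path length: H_d = H = 5.6 m (single drainage).
U ≤ 60%: T_v = (π/4)·U² = (π/4)×0.53² = 0.22062.
t = T_v·H_d²/c_v = 0.22062×5.6²/7 = 0.9884 years.

t ≈ 0.988 years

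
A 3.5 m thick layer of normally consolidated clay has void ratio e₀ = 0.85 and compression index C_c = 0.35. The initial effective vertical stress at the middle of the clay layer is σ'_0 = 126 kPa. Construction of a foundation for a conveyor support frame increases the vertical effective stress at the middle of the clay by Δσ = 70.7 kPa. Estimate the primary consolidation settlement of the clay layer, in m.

Final effective stress: σ'_f = σ'_0 + Δσ = 126 + 70.7 = 196.7 kPa.
Normally consolidated clay, so the full stress increment lies on the virgin compression line:
S_c = C_c·H/(1+e₀)·log₁₀(σ'_f/σ'_0) = 0.35×3.5/(1+0.85)×log₁₀(196.7/126)
    = 0.66216 × 0.19343 = 0.1281 m

S_c ≈ 0.128 m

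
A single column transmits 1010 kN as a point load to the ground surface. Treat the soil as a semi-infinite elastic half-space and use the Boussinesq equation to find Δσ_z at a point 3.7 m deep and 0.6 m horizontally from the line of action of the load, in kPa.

Δσ_z ≈ 33 kPa

Boussinesq vertical stress below a point load on an elastic half-space:
Δσ_z = 3P/(2πz²) · [1 + (r/z)²]^(−5/2)
r/z = 0.6/3.7 = 0.16216; [1+(r/z)²]^(−5/2) = 0.93717.
Δσ_z = 3×1010/(2π×3.7²) × 0.93717 = 35.226 × 0.93717 = 33.01 kPa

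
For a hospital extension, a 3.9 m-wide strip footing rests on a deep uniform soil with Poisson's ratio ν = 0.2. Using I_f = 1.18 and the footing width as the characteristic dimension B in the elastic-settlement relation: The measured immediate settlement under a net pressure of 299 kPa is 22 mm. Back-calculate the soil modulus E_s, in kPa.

S_e = q·B·(1−ν²)/E_s · I_f  ⇒  E_s = q·B·(1−ν²)·I_f / S_e.
E_s = 299 × 3.9 × 0.96 × 1.18 / 0.022 = 60040 kPa

E_s ≈ 60000 kPa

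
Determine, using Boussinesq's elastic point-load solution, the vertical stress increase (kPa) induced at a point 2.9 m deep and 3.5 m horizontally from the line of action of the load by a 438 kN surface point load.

Δσ_z ≈ 2.63 kPa

Boussinesq vertical stress below a point load on an elastic half-space:
Δσ_z = 3P/(2πz²) · [1 + (r/z)²]^(−5/2)
r/z = 3.5/2.9 = 1.2069; [1+(r/z)²]^(−5/2) = 0.10572.
Δσ_z = 3×438/(2π×2.9²) × 0.10572 = 24.867 × 0.10572 = 2.629 kPa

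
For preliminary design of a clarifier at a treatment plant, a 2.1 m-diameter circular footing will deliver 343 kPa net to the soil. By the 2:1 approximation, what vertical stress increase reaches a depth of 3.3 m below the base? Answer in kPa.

Δσ_z ≈ 51.9 kPa

By the 2:1 method the load spreads at 1 horizontal : 2 vertical, so at depth z the loaded area has grown by z in each plan dimension:
Δσ ≈ qD²/(D+z)² = 343×2.1²/(2.1+3.3)² = 51.873 kPa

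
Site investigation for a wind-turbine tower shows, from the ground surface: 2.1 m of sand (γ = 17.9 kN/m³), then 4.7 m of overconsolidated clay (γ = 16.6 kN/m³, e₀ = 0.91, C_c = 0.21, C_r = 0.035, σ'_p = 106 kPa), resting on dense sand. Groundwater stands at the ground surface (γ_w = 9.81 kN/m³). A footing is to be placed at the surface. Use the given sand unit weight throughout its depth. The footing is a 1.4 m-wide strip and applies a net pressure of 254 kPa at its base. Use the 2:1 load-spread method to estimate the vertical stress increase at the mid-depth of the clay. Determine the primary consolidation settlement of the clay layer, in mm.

Mid-depth of clay below the ground surface: z = 2.1 + 4.7/2 = 4.45 m.
Total vertical stress at mid-clay: σ_v = 17.9×2.1 + 16.6×2.35 = 76.6 kPa.
Pore pressure: u = 9.81×(4.45 − 0) = 43.655 kPa.
Initial effective stress: σ'_0 = σ_v − u = 76.6 − 43.655 = 32.945 kPa.
Stress increase at mid-clay by the 2:1 spreading method:
Δσ = qB/(B+z) = 254×1.4/(1.4+4.45) = 60.786 kPa
Final effective stress: σ'_f = 32.945 + 60.786 = 93.731 kPa.
σ'_f = 93.731 ≤ σ'_p = 106 kPa, so the clay remains overconsolidated and only the recompression index applies:
S_c = C_r·H/(1+e₀)·log₁₀(σ'_f/σ'_0) = 0.035×4.7/1.91×log₁₀(93.731/32.945)
    = 0.086125 × 0.45409 = 0.03911 m

S_c ≈ 39.1 mm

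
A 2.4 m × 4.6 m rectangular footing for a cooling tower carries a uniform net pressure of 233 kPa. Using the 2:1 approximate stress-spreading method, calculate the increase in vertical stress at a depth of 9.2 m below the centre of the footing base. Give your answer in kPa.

By the 2:1 method the load spreads at 1 horizontal : 2 vertical, so at depth z the loaded area has grown by z in each plan dimension:
Δσ = qBL/((B+z)(L+z)) = 233×2.4×4.6/((2.4+9.2)(4.6+9.2)) = 16.069 kPa

Δσ_z ≈ 16.1 kPa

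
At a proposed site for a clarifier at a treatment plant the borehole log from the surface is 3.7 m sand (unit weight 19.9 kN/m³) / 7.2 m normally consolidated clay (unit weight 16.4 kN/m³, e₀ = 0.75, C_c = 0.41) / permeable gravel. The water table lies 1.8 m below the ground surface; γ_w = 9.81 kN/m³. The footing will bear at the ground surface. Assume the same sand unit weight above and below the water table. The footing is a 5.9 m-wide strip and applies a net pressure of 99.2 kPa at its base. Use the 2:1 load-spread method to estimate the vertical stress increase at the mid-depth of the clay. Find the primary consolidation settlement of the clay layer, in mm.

S_c ≈ 327 mm

Mid-depth of clay below the ground surface: z = 3.7 + 7.2/2 = 7.3 m.
Total vertical stress at mid-clay: σ_v = 19.9×3.7 + 16.4×3.6 = 132.67 kPa.
Pore pressure: u = 9.81×(7.3 − 1.8) = 53.955 kPa.
Initial effective stress: σ'_0 = σ_v − u = 132.67 − 53.955 = 78.715 kPa.
Stress increase at mid-clay by the 2:1 spreading method:
Δσ = qB/(B+z) = 99.2×5.9/(5.9+7.3) = 44.339 kPa
Final effective stress: σ'_f = σ'_0 + Δσ = 78.715 + 44.339 = 123.05 kPa.
Normally consolidated clay, so the full stress increment lies on the virgin compression line:
S_c = C_c·H/(1+e₀)·log₁₀(σ'_f/σ'_0) = 0.41×7.2/(1+0.75)×log₁₀(123.05/78.715)
    = 1.6869 × 0.19402 = 0.3273 m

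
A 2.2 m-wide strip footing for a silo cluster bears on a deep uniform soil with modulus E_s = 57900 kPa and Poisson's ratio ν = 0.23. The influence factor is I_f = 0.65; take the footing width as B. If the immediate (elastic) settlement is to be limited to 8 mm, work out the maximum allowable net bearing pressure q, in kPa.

q ≈ 342 kPa

S_e = q·B·(1−ν²)/E_s · I_f  ⇒  q = S_e·E_s / (B·(1−ν²)·I_f).
q = 0.008 × 57900 / (2.2 × 0.9471 × 0.65) = 342 kPa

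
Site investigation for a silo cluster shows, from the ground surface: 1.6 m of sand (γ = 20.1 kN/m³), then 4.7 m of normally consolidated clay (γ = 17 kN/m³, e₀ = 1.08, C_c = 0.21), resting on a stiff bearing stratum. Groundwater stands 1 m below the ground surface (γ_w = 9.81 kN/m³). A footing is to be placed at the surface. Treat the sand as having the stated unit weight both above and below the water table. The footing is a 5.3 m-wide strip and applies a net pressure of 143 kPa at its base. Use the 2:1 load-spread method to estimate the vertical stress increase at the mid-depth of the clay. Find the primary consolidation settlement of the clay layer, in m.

S_c ≈ 0.219 m

Mid-depth of clay below the ground surface: z = 1.6 + 4.7/2 = 3.95 m.
Total vertical stress at mid-clay: σ_v = 20.1×1.6 + 17×2.35 = 72.11 kPa.
Pore pressure: u = 9.81×(3.95 − 1) = 28.94 kPa.
Initial effective stress: σ'_0 = σ_v − u = 72.11 − 28.94 = 43.17 kPa.
Stress increase at mid-clay by the 2:1 spreading method:
Δσ = qB/(B+z) = 143×5.3/(5.3+3.95) = 81.935 kPa
Final effective stress: σ'_f = σ'_0 + Δσ = 43.17 + 81.935 = 125.11 kPa.
Normally consolidated clay, so the full stress increment lies on the virgin compression line:
S_c = C_c·H/(1+e₀)·log₁₀(σ'_f/σ'_0) = 0.21×4.7/(1+1.08)×log₁₀(125.11/43.17)
    = 0.47452 × 0.46211 = 0.2193 m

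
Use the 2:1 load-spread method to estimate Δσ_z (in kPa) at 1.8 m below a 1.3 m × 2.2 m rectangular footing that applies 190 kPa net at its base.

By the 2:1 method the load spreads at 1 horizontal : 2 vertical, so at depth z the loaded area has grown by z in each plan dimension:
Δσ = qBL/((B+z)(L+z)) = 190×1.3×2.2/((1.3+1.8)(2.2+1.8)) = 43.823 kPa

Δσ_z ≈ 43.8 kPa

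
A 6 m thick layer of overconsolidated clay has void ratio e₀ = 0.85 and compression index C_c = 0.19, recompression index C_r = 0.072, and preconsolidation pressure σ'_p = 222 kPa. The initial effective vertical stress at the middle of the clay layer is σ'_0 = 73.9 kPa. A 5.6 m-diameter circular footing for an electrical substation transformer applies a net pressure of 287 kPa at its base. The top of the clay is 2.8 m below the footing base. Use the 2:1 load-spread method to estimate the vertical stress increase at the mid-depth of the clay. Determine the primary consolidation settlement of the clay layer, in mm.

Mid-depth of clay below the footing base: z = 2.8 + 6/2 = 5.8 m.
Stress increase at mid-clay by the 2:1 spreading method:
Δσ ≈ qD²/(D+z)² = 287×5.6²/(5.6+5.8)² = 69.255 kPa
Final effective stress: σ'_f = 73.9 + 69.255 = 143.16 kPa.
σ'_f = 143.16 ≤ σ'_p = 222 kPa, so the clay remains overconsolidated and only the recompression index applies:
S_c = C_r·H/(1+e₀)·log₁₀(σ'_f/σ'_0) = 0.072×6/1.85×log₁₀(143.16/73.9)
    = 0.23351 × 0.28718 = 0.06706 m

S_c ≈ 67.1 mm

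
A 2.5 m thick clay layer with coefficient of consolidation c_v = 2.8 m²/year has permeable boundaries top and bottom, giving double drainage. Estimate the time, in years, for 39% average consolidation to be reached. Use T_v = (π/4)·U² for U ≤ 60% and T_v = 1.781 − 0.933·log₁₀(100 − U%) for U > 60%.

Drainage path length: H_d = H/2 = 1.25 m (double drainage).
U ≤ 60%: T_v = (π/4)·U² = (π/4)×0.39² = 0.11946.
t = T_v·H_d²/c_v = 0.11946×1.25²/2.8 = 0.06666 years.

t ≈ 0.0667 years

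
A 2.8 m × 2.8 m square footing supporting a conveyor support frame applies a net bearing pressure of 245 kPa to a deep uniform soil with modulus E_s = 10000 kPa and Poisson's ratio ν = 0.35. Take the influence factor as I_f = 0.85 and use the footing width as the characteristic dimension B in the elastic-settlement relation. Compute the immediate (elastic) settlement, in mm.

Immediate (elastic) settlement: S_e = q·B·(1−ν²)/E_s · I_f.
S_e = 245 × 2.8 × (1 − 0.35²) / 10000 × 0.85
    = 245 × 2.8 × 0.8775 / 10000 × 0.85
    = 0.05117 m = 51.17 mm

S_e ≈ 51.2 mm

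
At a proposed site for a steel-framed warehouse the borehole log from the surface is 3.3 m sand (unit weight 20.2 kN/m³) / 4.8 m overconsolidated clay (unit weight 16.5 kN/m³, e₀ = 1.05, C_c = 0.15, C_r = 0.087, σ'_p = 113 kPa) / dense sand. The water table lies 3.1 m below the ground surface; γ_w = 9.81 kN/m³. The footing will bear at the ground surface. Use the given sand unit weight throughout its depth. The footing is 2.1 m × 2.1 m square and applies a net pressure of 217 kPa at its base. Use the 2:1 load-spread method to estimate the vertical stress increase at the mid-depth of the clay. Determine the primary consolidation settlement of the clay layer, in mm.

S_c ≈ 15.7 mm

Mid-depth of clay below the ground surface: z = 3.3 + 4.8/2 = 5.7 m.
Total vertical stress at mid-clay: σ_v = 20.2×3.3 + 16.5×2.4 = 106.26 kPa.
Pore pressure: u = 9.81×(5.7 − 3.1) = 25.506 kPa.
Initial effective stress: σ'_0 = σ_v − u = 106.26 − 25.506 = 80.754 kPa.
Stress increase at mid-clay by the 2:1 spreading method:
Δσ = qBL/((B+z)(L+z)) = 217×2.1×2.1/((2.1+5.7)(2.1+5.7)) = 15.729 kPa
Final effective stress: σ'_f = 80.754 + 15.729 = 96.483 kPa.
σ'_f = 96.483 ≤ σ'_p = 113 kPa, so the clay remains overconsolidated and only the recompression index applies:
S_c = C_r·H/(1+e₀)·log₁₀(σ'_f/σ'_0) = 0.087×4.8/2.05×log₁₀(96.483/80.754)
    = 0.20371 × 0.077287 = 0.01574 m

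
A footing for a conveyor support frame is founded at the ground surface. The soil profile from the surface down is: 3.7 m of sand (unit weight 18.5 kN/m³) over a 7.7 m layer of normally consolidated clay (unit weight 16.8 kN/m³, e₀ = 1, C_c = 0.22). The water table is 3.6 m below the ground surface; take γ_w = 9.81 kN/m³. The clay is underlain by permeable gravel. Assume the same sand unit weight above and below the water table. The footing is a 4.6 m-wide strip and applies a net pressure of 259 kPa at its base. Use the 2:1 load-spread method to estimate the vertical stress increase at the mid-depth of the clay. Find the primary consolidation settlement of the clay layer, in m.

Mid-depth of clay below the ground surface: z = 3.7 + 7.7/2 = 7.55 m.
Total vertical stress at mid-clay: σ_v = 18.5×3.7 + 16.8×3.85 = 133.13 kPa.
Pore pressure: u = 9.81×(7.55 − 3.6) = 38.75 kPa.
Initial effective stress: σ'_0 = σ_v − u = 133.13 − 38.75 = 94.38 kPa.
Stress increase at mid-clay by the 2:1 spreading method:
Δσ = qB/(B+z) = 259×4.6/(4.6+7.55) = 98.058 kPa
Final effective stress: σ'_f = σ'_0 + Δσ = 94.38 + 98.058 = 192.44 kPa.
Normally consolidated clay, so the full stress increment lies on the virgin compression line:
S_c = C_c·H/(1+e₀)·log₁₀(σ'_f/σ'_0) = 0.22×7.7/(1+1)×log₁₀(192.44/94.38)
    = 0.847 × 0.30942 = 0.2621 m

S_c ≈ 0.262 m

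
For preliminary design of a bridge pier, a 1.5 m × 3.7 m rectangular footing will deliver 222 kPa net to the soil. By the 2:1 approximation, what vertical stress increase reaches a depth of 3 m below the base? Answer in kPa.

Δσ_z ≈ 40.9 kPa

By the 2:1 method the load spreads at 1 horizontal : 2 vertical, so at depth z the loaded area has grown by z in each plan dimension:
Δσ = qBL/((B+z)(L+z)) = 222×1.5×3.7/((1.5+3)(3.7+3)) = 40.866 kPa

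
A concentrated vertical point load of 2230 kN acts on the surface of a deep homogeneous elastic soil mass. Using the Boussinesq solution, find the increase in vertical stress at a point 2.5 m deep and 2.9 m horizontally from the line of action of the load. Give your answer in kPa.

Δσ_z ≈ 20.2 kPa

Boussinesq vertical stress below a point load on an elastic half-space:
Δσ_z = 3P/(2πz²) · [1 + (r/z)²]^(−5/2)
r/z = 2.9/2.5 = 1.16; [1+(r/z)²]^(−5/2) = 0.11868.
Δσ_z = 3×2230/(2π×2.5²) × 0.11868 = 170.36 × 0.11868 = 20.22 kPa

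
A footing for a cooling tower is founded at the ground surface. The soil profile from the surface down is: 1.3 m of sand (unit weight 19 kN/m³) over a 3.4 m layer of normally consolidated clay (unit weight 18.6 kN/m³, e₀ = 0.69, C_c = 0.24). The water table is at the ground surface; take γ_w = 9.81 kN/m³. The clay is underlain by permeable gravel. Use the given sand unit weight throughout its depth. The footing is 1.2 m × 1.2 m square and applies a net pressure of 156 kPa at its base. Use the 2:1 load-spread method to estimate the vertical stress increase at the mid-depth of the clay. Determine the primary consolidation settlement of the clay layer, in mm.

S_c ≈ 81.3 mm

Mid-depth of clay below the ground surface: z = 1.3 + 3.4/2 = 3 m.
Total vertical stress at mid-clay: σ_v = 19×1.3 + 18.6×1.7 = 56.32 kPa.
Pore pressure: u = 9.81×(3 − 0) = 29.43 kPa.
Initial effective stress: σ'_0 = σ_v − u = 56.32 − 29.43 = 26.89 kPa.
Stress increase at mid-clay by the 2:1 spreading method:
Δσ = qBL/((B+z)(L+z)) = 156×1.2×1.2/((1.2+3)(1.2+3)) = 12.735 kPa
Final effective stress: σ'_f = σ'_0 + Δσ = 26.89 + 12.735 = 39.625 kPa.
Normally consolidated clay, so the full stress increment lies on the virgin compression line:
S_c = C_c·H/(1+e₀)·log₁₀(σ'_f/σ'_0) = 0.24×3.4/(1+0.69)×log₁₀(39.625/26.89)
    = 0.48284 × 0.16838 = 0.0813 m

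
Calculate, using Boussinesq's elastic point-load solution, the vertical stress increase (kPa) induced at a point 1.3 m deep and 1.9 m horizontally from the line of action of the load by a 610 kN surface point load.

Δσ_z ≈ 9.89 kPa

Boussinesq vertical stress below a point load on an elastic half-space:
Δσ_z = 3P/(2πz²) · [1 + (r/z)²]^(−5/2)
r/z = 1.9/1.3 = 1.4615; [1+(r/z)²]^(−5/2) = 0.057415.
Δσ_z = 3×610/(2π×1.3²) × 0.057415 = 172.34 × 0.057415 = 9.895 kPa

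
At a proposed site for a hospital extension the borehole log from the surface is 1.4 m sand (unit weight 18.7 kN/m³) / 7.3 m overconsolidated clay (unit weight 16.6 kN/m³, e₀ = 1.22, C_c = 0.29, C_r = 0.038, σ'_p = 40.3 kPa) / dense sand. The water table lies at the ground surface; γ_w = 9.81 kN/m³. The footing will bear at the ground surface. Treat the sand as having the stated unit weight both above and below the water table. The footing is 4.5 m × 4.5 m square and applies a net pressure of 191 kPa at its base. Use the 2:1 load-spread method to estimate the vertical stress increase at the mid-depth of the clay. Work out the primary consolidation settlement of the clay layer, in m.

S_c ≈ 0.286 m

Mid-depth of clay below the ground surface: z = 1.4 + 7.3/2 = 5.05 m.
Total vertical stress at mid-clay: σ_v = 18.7×1.4 + 16.6×3.65 = 86.77 kPa.
Pore pressure: u = 9.81×(5.05 − 0) = 49.541 kPa.
Initial effective stress: σ'_0 = σ_v − u = 86.77 − 49.541 = 37.229 kPa.
Stress increase at mid-clay by the 2:1 spreading method:
Δσ = qBL/((B+z)(L+z)) = 191×4.5×4.5/((4.5+5.05)(4.5+5.05)) = 42.408 kPa
Final effective stress: σ'_f = 37.229 + 42.408 = 79.637 kPa.
σ'_f = 79.637 > σ'_p = 40.3 kPa, so the stress path crosses the preconsolidation pressure — recompression up to σ'_p, then virgin compression beyond:
S_c = H/(1+e₀)·[C_r·log₁₀(σ'_p/σ'_0) + C_c·log₁₀(σ'_f/σ'_p)]
    = 7.3/2.22 × [0.038×log₁₀(40.3/37.229) + 0.29×log₁₀(79.637/40.3)]
    = 3.2883 × [0.0013081 + 0.085785] = 0.2864 m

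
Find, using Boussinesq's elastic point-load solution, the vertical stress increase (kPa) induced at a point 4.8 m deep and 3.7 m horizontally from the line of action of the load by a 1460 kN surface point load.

Δσ_z ≈ 9.43 kPa

Boussinesq vertical stress below a point load on an elastic half-space:
Δσ_z = 3P/(2πz²) · [1 + (r/z)²]^(−5/2)
r/z = 3.7/4.8 = 0.77083; [1+(r/z)²]^(−5/2) = 0.31164.
Δσ_z = 3×1460/(2π×4.8²) × 0.31164 = 30.256 × 0.31164 = 9.429 kPa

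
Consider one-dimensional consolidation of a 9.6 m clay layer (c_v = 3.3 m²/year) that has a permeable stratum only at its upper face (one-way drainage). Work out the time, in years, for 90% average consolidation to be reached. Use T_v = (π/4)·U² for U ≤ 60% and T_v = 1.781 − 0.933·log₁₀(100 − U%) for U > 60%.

Drainage path length: H_d = H = 9.6 m (single drainage).
U > 60%: T_v = 1.781 − 0.933·log₁₀(100 − 90) = 0.848.
t = T_v·H_d²/c_v = 0.848×9.6²/3.3 = 23.68 years.

t ≈ 23.7 years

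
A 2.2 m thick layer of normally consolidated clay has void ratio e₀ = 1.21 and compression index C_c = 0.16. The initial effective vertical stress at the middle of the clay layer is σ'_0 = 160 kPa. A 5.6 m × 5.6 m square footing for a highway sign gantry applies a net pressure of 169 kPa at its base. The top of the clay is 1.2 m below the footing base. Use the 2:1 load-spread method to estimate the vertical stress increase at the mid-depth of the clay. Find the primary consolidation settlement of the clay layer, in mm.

Mid-depth of clay below the footing base: z = 1.2 + 2.2/2 = 2.3 m.
Stress increase at mid-clay by the 2:1 spreading method:
Δσ = qBL/((B+z)(L+z)) = 169×5.6×5.6/((5.6+2.3)(5.6+2.3)) = 84.92 kPa
Final effective stress: σ'_f = σ'_0 + Δσ = 160 + 84.92 = 244.92 kPa.
Normally consolidated clay, so the full stress increment lies on the virgin compression line:
S_c = C_c·H/(1+e₀)·log₁₀(σ'_f/σ'_0) = 0.16×2.2/(1+1.21)×log₁₀(244.92/160)
    = 0.15928 × 0.1849 = 0.02945 m

S_c ≈ 29.5 mm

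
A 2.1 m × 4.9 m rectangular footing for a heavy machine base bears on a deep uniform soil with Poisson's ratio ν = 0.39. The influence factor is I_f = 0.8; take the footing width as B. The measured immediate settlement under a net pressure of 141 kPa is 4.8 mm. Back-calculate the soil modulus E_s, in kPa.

S_e = q·B·(1−ν²)/E_s · I_f  ⇒  E_s = q·B·(1−ν²)·I_f / S_e.
E_s = 141 × 2.1 × 0.8479 × 0.8 / 0.0048 = 41840 kPa

E_s ≈ 41800 kPa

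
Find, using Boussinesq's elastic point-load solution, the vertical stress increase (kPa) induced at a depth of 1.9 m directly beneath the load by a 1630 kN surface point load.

Δσ_z ≈ 216 kPa

Boussinesq vertical stress below a point load on an elastic half-space:
Δσ_z = 3P/(2πz²) · [1 + (r/z)²]^(−5/2)
r/z = 0/1.9 = 0; [1+(r/z)²]^(−5/2) = 1.
Δσ_z = 3×1630/(2π×1.9²) × 1 = 215.59 × 1 = 215.6 kPa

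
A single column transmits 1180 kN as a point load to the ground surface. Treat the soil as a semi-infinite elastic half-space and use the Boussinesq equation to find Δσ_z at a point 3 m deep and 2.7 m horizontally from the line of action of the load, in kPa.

Boussinesq vertical stress below a point load on an elastic half-space:
Δσ_z = 3P/(2πz²) · [1 + (r/z)²]^(−5/2)
r/z = 2.7/3 = 0.9; [1+(r/z)²]^(−5/2) = 0.22688.
Δσ_z = 3×1180/(2π×3²) × 0.22688 = 62.601 × 0.22688 = 14.2 kPa

Δσ_z ≈ 14.2 kPa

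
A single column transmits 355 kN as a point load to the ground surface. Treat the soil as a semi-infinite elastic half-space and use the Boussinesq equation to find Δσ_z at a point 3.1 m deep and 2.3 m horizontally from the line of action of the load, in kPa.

Δσ_z ≈ 5.89 kPa

Boussinesq vertical stress below a point load on an elastic half-space:
Δσ_z = 3P/(2πz²) · [1 + (r/z)²]^(−5/2)
r/z = 2.3/3.1 = 0.74194; [1+(r/z)²]^(−5/2) = 0.33407.
Δσ_z = 3×355/(2π×3.1²) × 0.33407 = 17.638 × 0.33407 = 5.892 kPa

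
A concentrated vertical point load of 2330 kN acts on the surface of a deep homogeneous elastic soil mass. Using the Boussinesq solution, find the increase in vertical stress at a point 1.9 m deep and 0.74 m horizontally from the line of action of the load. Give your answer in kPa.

Boussinesq vertical stress below a point load on an elastic half-space:
Δσ_z = 3P/(2πz²) · [1 + (r/z)²]^(−5/2)
r/z = 0.74/1.9 = 0.38947; [1+(r/z)²]^(−5/2) = 0.70252.
Δσ_z = 3×2330/(2π×1.9²) × 0.70252 = 308.17 × 0.70252 = 216.5 kPa

Δσ_z ≈ 216 kPa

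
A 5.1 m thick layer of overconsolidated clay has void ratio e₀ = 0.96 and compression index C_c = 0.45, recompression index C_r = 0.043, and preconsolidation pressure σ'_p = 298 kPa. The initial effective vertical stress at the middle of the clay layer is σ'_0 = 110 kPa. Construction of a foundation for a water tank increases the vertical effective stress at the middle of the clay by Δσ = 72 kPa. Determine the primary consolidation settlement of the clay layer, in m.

S_c ≈ 0.0245 m

Final effective stress: σ'_f = 110 + 72 = 182 kPa.
σ'_f = 182 ≤ σ'_p = 298 kPa, so the clay remains overconsolidated and only the recompression index applies:
S_c = C_r·H/(1+e₀)·log₁₀(σ'_f/σ'_0) = 0.043×5.1/1.96×log₁₀(182/110)
    = 0.11189 × 0.21868 = 0.02447 m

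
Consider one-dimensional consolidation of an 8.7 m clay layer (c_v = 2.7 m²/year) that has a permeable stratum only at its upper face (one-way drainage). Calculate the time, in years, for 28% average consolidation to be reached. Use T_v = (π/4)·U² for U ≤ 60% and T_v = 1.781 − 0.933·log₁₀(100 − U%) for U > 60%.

t ≈ 1.73 years

Drainage path length: H_d = H = 8.7 m (single drainage).
U ≤ 60%: T_v = (π/4)·U² = (π/4)×0.28² = 0.061575.
t = T_v·H_d²/c_v = 0.061575×8.7²/2.7 = 1.726 years.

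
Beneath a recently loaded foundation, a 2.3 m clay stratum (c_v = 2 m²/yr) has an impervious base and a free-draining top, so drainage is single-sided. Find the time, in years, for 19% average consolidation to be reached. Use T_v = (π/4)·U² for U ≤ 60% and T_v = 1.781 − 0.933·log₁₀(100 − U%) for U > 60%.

Drainage path length: H_d = H = 2.3 m (single drainage).
U ≤ 60%: T_v = (π/4)·U² = (π/4)×0.19² = 0.028353.
t = T_v·H_d²/c_v = 0.028353×2.3²/2 = 0.07499 years.

t ≈ 0.075 years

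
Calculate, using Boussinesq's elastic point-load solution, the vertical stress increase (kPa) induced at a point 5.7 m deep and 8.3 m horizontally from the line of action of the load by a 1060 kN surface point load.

Δσ_z ≈ 0.906 kPa

Boussinesq vertical stress below a point load on an elastic half-space:
Δσ_z = 3P/(2πz²) · [1 + (r/z)²]^(−5/2)
r/z = 8.3/5.7 = 1.4561; [1+(r/z)²]^(−5/2) = 0.058142.
Δσ_z = 3×1060/(2π×5.7²) × 0.058142 = 15.577 × 0.058142 = 0.9057 kPa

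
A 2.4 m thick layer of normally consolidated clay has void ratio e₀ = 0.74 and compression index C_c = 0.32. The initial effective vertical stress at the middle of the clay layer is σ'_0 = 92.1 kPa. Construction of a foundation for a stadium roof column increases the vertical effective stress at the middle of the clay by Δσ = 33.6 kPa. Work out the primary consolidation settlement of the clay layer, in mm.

Final effective stress: σ'_f = σ'_0 + Δσ = 92.1 + 33.6 = 125.7 kPa.
Normally consolidated clay, so the full stress increment lies on the virgin compression line:
S_c = C_c·H/(1+e₀)·log₁₀(σ'_f/σ'_0) = 0.32×2.4/(1+0.74)×log₁₀(125.7/92.1)
    = 0.44138 × 0.13508 = 0.05962 m

S_c ≈ 59.6 mm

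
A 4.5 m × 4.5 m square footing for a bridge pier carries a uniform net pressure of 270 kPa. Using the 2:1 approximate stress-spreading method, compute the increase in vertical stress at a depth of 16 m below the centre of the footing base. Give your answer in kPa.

Δσ_z ≈ 13 kPa

By the 2:1 method the load spreads at 1 horizontal : 2 vertical, so at depth z the loaded area has grown by z in each plan dimension:
Δσ = qBL/((B+z)(L+z)) = 270×4.5×4.5/((4.5+16)(4.5+16)) = 13.01 kPa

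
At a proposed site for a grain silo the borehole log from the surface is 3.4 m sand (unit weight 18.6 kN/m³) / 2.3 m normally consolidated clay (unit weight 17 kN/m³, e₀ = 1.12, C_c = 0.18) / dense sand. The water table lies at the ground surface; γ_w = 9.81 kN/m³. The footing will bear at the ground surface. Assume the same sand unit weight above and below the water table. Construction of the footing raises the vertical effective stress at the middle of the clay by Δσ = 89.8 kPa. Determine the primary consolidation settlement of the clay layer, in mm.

Mid-depth of clay below the ground surface: z = 3.4 + 2.3/2 = 4.55 m.
Total vertical stress at mid-clay: σ_v = 18.6×3.4 + 17×1.15 = 82.79 kPa.
Pore pressure: u = 9.81×(4.55 − 0) = 44.636 kPa.
Initial effective stress: σ'_0 = σ_v − u = 82.79 − 44.636 = 38.154 kPa.
Final effective stress: σ'_f = σ'_0 + Δσ = 38.154 + 89.8 = 127.95 kPa.
Normally consolidated clay, so the full stress increment lies on the virgin compression line:
S_c = C_c·H/(1+e₀)·log₁₀(σ'_f/σ'_0) = 0.18×2.3/(1+1.12)×log₁₀(127.95/38.154)
    = 0.19528 × 0.5255 = 0.1026 m

S_c ≈ 103 mm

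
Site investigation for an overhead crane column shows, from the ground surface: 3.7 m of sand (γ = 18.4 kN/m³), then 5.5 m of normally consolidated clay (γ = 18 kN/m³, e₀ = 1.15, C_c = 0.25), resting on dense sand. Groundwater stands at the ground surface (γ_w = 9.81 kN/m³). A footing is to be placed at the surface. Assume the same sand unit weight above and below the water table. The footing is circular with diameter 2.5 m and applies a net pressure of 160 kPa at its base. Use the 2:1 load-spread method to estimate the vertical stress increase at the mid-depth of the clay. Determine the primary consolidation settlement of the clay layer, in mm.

Mid-depth of clay below the ground surface: z = 3.7 + 5.5/2 = 6.45 m.
Total vertical stress at mid-clay: σ_v = 18.4×3.7 + 18×2.75 = 117.58 kPa.
Pore pressure: u = 9.81×(6.45 − 0) = 63.275 kPa.
Initial effective stress: σ'_0 = σ_v − u = 117.58 − 63.275 = 54.305 kPa.
Stress increase at mid-clay by the 2:1 spreading method:
Δσ ≈ qD²/(D+z)² = 160×2.5²/(2.5+6.45)² = 12.484 kPa
Final effective stress: σ'_f = σ'_0 + Δσ = 54.305 + 12.484 = 66.789 kPa.
Normally consolidated clay, so the full stress increment lies on the virgin compression line:
S_c = C_c·H/(1+e₀)·log₁₀(σ'_f/σ'_0) = 0.25×5.5/(1+1.15)×log₁₀(66.789/54.305)
    = 0.63953 × 0.089865 = 0.05747 m

S_c ≈ 57.5 mm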